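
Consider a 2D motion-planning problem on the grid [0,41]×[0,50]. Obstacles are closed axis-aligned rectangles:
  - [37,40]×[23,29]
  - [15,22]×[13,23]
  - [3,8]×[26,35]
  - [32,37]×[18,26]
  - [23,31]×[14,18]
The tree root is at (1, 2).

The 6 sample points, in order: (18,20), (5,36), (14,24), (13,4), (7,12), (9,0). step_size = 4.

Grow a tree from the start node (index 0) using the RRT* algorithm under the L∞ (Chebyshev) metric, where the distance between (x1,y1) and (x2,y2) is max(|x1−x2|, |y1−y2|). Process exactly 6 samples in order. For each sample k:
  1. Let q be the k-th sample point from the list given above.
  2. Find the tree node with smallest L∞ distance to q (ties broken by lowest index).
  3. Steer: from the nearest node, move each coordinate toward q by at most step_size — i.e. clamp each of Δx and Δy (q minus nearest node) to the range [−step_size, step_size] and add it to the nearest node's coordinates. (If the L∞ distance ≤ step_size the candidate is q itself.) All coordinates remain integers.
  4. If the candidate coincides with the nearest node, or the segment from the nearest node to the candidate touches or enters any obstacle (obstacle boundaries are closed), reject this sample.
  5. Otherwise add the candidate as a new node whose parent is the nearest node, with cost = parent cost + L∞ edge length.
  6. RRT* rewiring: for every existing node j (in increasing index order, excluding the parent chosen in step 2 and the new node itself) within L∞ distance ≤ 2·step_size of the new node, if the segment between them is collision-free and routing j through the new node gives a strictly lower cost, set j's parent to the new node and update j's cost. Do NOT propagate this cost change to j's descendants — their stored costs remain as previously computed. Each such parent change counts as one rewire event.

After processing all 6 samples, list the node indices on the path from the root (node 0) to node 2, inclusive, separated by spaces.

Path: 0 1 2

1. q=(18,20) nearest=0 d=18 new=(5,6) → add node 1 parent=0 cost=4
2. q=(5,36) nearest=1 d=30 new=(5,10) → add node 2 parent=1 cost=8
3. q=(14,24) nearest=2 d=14 new=(9,14) → add node 3 parent=2 cost=12
4. q=(13,4) nearest=1 d=8 new=(9,4) → add node 4 parent=1 cost=8
5. q=(7,12) nearest=2 d=2 new=(7,12) → add node 5 parent=2 cost=10
6. q=(9,0) nearest=4 d=4 new=(9,0) → add node 6 parent=4 cost=12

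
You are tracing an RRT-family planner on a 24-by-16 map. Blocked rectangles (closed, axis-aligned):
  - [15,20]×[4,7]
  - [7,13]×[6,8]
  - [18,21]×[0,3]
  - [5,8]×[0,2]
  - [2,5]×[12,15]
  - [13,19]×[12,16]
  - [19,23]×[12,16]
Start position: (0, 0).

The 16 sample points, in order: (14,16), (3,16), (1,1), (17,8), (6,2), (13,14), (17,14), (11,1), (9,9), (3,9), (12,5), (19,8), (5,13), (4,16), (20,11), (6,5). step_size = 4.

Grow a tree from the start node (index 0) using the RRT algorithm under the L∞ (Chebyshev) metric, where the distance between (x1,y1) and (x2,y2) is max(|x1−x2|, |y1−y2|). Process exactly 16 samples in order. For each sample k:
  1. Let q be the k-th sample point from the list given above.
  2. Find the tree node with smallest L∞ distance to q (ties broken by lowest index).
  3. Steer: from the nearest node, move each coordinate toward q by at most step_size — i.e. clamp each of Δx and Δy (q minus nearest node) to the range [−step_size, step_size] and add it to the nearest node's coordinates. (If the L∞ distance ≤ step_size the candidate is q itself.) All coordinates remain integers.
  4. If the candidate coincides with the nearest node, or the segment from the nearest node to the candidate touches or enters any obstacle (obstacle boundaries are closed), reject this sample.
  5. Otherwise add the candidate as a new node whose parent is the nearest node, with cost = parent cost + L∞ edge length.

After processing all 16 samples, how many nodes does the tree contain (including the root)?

Node count: 7

1. q=(14,16) nearest=0 d=16 new=(4,4) → add node 1 parent=0 cost=4
2. q=(3,16) nearest=1 d=12 new=(3,8) → add node 2 parent=1 cost=8
3. q=(1,1) nearest=0 d=1 new=(1,1) → add node 3 parent=0 cost=1
4. q=(17,8) nearest=1 d=13 new=(8,8) → blocked by [7,13]×[6,8], reject
5. q=(6,2) nearest=1 d=2 new=(6,2) → blocked by [5,8]×[0,2], reject
6. q=(13,14) nearest=1 d=10 new=(8,8) → blocked by [7,13]×[6,8], reject
7. q=(17,14) nearest=1 d=13 new=(8,8) → blocked by [7,13]×[6,8], reject
8. q=(11,1) nearest=1 d=7 new=(8,1) → blocked by [5,8]×[0,2], reject
9. q=(9,9) nearest=1 d=5 new=(8,8) → blocked by [7,13]×[6,8], reject
10. q=(3,9) nearest=2 d=1 new=(3,9) → add node 4 parent=2 cost=9
11. q=(12,5) nearest=1 d=8 new=(8,5) → add node 5 parent=1 cost=8
12. q=(19,8) nearest=5 d=11 new=(12,8) → blocked by [7,13]×[6,8], reject
13. q=(5,13) nearest=4 d=4 new=(5,13) → blocked by [2,5]×[12,15], reject
14. q=(4,16) nearest=4 d=7 new=(4,13) → blocked by [2,5]×[12,15], reject
15. q=(20,11) nearest=5 d=12 new=(12,9) → blocked by [7,13]×[6,8], reject
16. q=(6,5) nearest=1 d=2 new=(6,5) → add node 6 parent=1 cost=6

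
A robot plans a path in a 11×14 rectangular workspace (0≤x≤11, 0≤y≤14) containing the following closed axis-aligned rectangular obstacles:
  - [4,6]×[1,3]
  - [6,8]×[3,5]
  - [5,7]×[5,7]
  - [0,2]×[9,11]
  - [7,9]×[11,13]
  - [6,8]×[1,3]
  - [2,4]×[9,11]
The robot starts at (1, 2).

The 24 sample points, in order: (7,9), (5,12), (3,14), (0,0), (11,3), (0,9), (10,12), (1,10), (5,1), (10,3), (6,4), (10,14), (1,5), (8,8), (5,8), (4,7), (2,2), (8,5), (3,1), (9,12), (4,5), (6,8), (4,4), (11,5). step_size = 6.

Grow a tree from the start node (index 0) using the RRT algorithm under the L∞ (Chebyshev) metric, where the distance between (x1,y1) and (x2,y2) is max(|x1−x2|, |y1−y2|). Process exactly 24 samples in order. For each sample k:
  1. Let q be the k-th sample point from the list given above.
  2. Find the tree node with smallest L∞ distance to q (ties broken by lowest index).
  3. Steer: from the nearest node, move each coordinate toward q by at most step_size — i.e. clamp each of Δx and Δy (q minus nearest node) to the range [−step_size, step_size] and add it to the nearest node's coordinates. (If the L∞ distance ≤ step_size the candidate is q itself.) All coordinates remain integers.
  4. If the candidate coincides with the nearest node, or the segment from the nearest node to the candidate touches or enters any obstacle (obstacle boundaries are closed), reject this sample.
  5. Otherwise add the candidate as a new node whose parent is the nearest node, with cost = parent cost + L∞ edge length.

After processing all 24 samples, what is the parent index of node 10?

1. q=(7,9) nearest=0 d=7 new=(7,8) → blocked by [5,7]×[5,7], reject
2. q=(5,12) nearest=0 d=10 new=(5,8) → add node 1 parent=0 cost=6
3. q=(3,14) nearest=1 d=6 new=(3,14) → blocked by [2,4]×[9,11], reject
4. q=(0,0) nearest=0 d=2 new=(0,0) → add node 2 parent=0 cost=2
5. q=(11,3) nearest=1 d=6 new=(11,3) → blocked by [5,7]×[5,7], reject
6. q=(0,9) nearest=1 d=5 new=(0,9) → blocked by [0,2]×[9,11], reject
7. q=(10,12) nearest=1 d=5 new=(10,12) → blocked by [7,9]×[11,13], reject
8. q=(1,10) nearest=1 d=4 new=(1,10) → blocked by [0,2]×[9,11], reject
9. q=(5,1) nearest=0 d=4 new=(5,1) → blocked by [4,6]×[1,3], reject
10. q=(10,3) nearest=1 d=5 new=(10,3) → blocked by [6,8]×[3,5], reject
11. q=(6,4) nearest=1 d=4 new=(6,4) → blocked by [6,8]×[3,5], reject
12. q=(10,14) nearest=1 d=6 new=(10,14) → blocked by [7,9]×[11,13], reject
13. q=(1,5) nearest=0 d=3 new=(1,5) → add node 3 parent=0 cost=3
14. q=(8,8) nearest=1 d=3 new=(8,8) → add node 4 parent=1 cost=9
15. q=(5,8) nearest=1 d=0 → coincident, reject
16. q=(4,7) nearest=1 d=1 new=(4,7) → add node 5 parent=1 cost=7
17. q=(2,2) nearest=0 d=1 new=(2,2) → add node 6 parent=0 cost=1
18. q=(8,5) nearest=1 d=3 new=(8,5) → blocked by [6,8]×[3,5], reject
19. q=(3,1) nearest=6 d=1 new=(3,1) → add node 7 parent=6 cost=2
20. q=(9,12) nearest=1 d=4 new=(9,12) → blocked by [7,9]×[11,13], reject
21. q=(4,5) nearest=5 d=2 new=(4,5) → add node 8 parent=5 cost=9
22. q=(6,8) nearest=1 d=1 new=(6,8) → add node 9 parent=1 cost=7
23. q=(4,4) nearest=8 d=1 new=(4,4) → add node 10 parent=8 cost=10
24. q=(11,5) nearest=4 d=3 new=(11,5) → add node 11 parent=4 cost=12

Parent of node 10: 8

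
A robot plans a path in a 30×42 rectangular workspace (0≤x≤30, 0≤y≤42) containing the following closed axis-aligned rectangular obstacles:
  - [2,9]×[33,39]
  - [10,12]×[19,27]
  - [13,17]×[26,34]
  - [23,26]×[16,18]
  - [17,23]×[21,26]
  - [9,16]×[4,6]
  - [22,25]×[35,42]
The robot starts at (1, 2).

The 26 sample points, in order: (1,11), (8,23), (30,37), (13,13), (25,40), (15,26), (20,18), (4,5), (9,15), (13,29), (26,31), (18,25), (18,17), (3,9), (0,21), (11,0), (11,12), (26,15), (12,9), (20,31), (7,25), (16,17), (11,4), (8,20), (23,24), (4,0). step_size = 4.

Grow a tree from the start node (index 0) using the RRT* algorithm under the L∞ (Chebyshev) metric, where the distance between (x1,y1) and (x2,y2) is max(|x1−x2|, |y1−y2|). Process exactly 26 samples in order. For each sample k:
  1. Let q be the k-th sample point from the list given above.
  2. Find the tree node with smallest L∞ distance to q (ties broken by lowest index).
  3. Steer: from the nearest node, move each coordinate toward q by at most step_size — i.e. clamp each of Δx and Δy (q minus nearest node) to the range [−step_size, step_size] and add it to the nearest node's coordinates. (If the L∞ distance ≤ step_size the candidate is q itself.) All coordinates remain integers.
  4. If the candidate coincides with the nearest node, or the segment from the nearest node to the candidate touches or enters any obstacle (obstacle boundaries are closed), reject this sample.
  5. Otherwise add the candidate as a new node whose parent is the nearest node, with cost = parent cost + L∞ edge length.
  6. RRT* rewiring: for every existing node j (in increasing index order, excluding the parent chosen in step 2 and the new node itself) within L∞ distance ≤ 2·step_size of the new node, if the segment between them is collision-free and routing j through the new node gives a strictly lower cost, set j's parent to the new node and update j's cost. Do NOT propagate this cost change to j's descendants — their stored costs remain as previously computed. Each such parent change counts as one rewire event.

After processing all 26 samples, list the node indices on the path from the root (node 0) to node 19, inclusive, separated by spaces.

Path: 0 19

1. q=(1,11) nearest=0 d=9 new=(1,6) → add node 1 parent=0 cost=4
2. q=(8,23) nearest=1 d=17 new=(5,10) → add node 2 parent=1 cost=8
3. q=(30,37) nearest=2 d=27 new=(9,14) → add node 3 parent=2 cost=12
4. q=(13,13) nearest=3 d=4 new=(13,13) → add node 4 parent=3 cost=16
5. q=(25,40) nearest=3 d=26 new=(13,18) → add node 5 parent=3 cost=16
6. q=(15,26) nearest=5 d=8 new=(15,22) → add node 6 parent=5 cost=20
7. q=(20,18) nearest=6 d=5 new=(19,18) → add node 7 parent=6 cost=24
8. q=(4,5) nearest=0 d=3 new=(4,5) → add node 8 parent=0 cost=3
9. q=(9,15) nearest=3 d=1 new=(9,15) → add node 9 parent=3 cost=13
10. q=(13,29) nearest=6 d=7 new=(13,26) → blocked by [13,17]×[26,34], reject
11. q=(26,31) nearest=6 d=11 new=(19,26) → blocked by [17,23]×[21,26], reject
12. q=(18,25) nearest=6 d=3 new=(18,25) → blocked by [17,23]×[21,26], reject
13. q=(18,17) nearest=7 d=1 new=(18,17) → add node 10 parent=7 cost=25
14. q=(3,9) nearest=2 d=2 new=(3,9) → add node 11 parent=2 cost=10
15. q=(0,21) nearest=3 d=9 new=(5,18) → add node 12 parent=3 cost=16
16. q=(11,0) nearest=8 d=7 new=(8,1) → add node 13 parent=8 cost=7
17. q=(11,12) nearest=3 d=2 new=(11,12) → add node 14 parent=3 cost=14; rewire 7→14 (22<24); rewire 10→14 (21<25)
18. q=(26,15) nearest=7 d=7 new=(23,15) → add node 15 parent=7 cost=26
19. q=(12,9) nearest=14 d=3 new=(12,9) → add node 16 parent=14 cost=17
20. q=(20,31) nearest=6 d=9 new=(19,26) → blocked by [17,23]×[21,26], reject
21. q=(7,25) nearest=5 d=7 new=(9,22) → blocked by [10,12]×[19,27], reject
22. q=(16,17) nearest=10 d=2 new=(16,17) → add node 17 parent=10 cost=23
23. q=(11,4) nearest=13 d=3 new=(11,4) → blocked by [9,16]×[4,6], reject
24. q=(8,20) nearest=12 d=3 new=(8,20) → add node 18 parent=12 cost=19
25. q=(23,24) nearest=7 d=6 new=(23,22) → blocked by [17,23]×[21,26], reject
26. q=(4,0) nearest=0 d=3 new=(4,0) → add node 19 parent=0 cost=3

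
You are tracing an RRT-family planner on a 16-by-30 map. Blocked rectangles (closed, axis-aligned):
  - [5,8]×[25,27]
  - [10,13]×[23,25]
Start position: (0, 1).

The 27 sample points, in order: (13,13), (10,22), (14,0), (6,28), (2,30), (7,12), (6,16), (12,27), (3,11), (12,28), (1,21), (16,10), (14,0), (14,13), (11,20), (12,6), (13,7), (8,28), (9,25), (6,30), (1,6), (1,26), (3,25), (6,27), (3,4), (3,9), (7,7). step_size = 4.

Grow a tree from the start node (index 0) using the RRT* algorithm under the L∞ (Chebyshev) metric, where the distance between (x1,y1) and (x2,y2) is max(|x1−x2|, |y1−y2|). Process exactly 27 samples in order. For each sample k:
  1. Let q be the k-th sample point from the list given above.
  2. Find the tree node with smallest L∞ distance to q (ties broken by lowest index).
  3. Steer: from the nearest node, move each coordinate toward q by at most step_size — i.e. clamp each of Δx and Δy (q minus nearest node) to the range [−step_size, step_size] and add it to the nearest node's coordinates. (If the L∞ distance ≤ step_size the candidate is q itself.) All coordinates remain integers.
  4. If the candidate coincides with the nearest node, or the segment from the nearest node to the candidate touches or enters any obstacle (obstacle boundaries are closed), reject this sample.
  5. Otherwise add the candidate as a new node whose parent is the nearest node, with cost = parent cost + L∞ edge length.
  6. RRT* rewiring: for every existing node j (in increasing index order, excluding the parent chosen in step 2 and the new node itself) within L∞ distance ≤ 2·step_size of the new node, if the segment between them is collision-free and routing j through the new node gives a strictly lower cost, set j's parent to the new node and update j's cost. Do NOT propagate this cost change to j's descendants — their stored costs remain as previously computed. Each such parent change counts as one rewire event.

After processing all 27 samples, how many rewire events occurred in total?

1. q=(13,13) nearest=0 d=13 new=(4,5) → add node 1 parent=0 cost=4
2. q=(10,22) nearest=1 d=17 new=(8,9) → add node 2 parent=1 cost=8
3. q=(14,0) nearest=2 d=9 new=(12,5) → add node 3 parent=2 cost=12
4. q=(6,28) nearest=2 d=19 new=(6,13) → add node 4 parent=2 cost=12
5. q=(2,30) nearest=4 d=17 new=(2,17) → add node 5 parent=4 cost=16
6. q=(7,12) nearest=4 d=1 new=(7,12) → add node 6 parent=4 cost=13
7. q=(6,16) nearest=4 d=3 new=(6,16) → add node 7 parent=4 cost=15
8. q=(12,27) nearest=5 d=10 new=(6,21) → add node 8 parent=5 cost=20
9. q=(3,11) nearest=4 d=3 new=(3,11) → add node 9 parent=4 cost=15
10. q=(12,28) nearest=8 d=7 new=(10,25) → blocked by [10,13]×[23,25], reject
11. q=(1,21) nearest=5 d=4 new=(1,21) → add node 10 parent=5 cost=20
12. q=(16,10) nearest=3 d=5 new=(16,9) → add node 11 parent=3 cost=16
13. q=(14,0) nearest=3 d=5 new=(14,1) → add node 12 parent=3 cost=16
14. q=(14,13) nearest=11 d=4 new=(14,13) → add node 13 parent=11 cost=20
15. q=(11,20) nearest=7 d=5 new=(10,20) → add node 14 parent=7 cost=19
16. q=(12,6) nearest=3 d=1 new=(12,6) → add node 15 parent=3 cost=13
17. q=(13,7) nearest=15 d=1 new=(13,7) → add node 16 parent=15 cost=14
18. q=(8,28) nearest=8 d=7 new=(8,25) → blocked by [5,8]×[25,27], reject
19. q=(9,25) nearest=8 d=4 new=(9,25) → add node 17 parent=8 cost=24
20. q=(6,30) nearest=17 d=5 new=(6,29) → blocked by [5,8]×[25,27], reject
21. q=(1,6) nearest=1 d=3 new=(1,6) → add node 18 parent=1 cost=7; rewire 9→18 (12<15)
22. q=(1,26) nearest=8 d=5 new=(2,25) → add node 19 parent=8 cost=24
23. q=(3,25) nearest=19 d=1 new=(3,25) → add node 20 parent=19 cost=25
24. q=(6,27) nearest=17 d=3 new=(6,27) → blocked by [5,8]×[25,27], reject
25. q=(3,4) nearest=1 d=1 new=(3,4) → add node 21 parent=1 cost=5
26. q=(3,9) nearest=9 d=2 new=(3,9) → add node 22 parent=9 cost=14
27. q=(7,7) nearest=2 d=2 new=(7,7) → add node 23 parent=2 cost=10; rewire 13→23 (17<20)

Rewire events: 2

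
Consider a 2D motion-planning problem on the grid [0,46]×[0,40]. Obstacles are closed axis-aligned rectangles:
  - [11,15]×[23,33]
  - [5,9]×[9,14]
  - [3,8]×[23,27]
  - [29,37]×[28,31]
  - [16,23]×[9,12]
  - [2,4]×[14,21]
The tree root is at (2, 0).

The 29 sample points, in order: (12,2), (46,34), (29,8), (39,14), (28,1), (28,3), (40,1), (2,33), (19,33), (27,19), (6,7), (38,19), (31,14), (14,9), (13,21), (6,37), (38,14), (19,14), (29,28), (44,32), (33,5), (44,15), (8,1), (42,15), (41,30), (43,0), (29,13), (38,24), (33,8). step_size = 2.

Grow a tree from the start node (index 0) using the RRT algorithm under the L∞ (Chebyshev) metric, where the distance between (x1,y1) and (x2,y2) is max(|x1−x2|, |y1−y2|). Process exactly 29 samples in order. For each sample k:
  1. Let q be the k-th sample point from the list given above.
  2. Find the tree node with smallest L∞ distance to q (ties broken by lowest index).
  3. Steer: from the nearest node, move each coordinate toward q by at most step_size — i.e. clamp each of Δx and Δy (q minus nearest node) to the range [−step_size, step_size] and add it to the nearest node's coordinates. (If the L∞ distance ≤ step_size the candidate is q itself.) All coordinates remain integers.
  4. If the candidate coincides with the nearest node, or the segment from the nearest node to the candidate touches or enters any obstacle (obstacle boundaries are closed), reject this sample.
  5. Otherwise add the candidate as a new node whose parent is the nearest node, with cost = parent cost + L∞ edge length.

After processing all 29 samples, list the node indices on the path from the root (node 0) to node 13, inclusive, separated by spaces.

Path: 0 1 2 3 4 5 9 13

1. q=(12,2) nearest=0 d=10 new=(4,2) → add node 1 parent=0 cost=2
2. q=(46,34) nearest=1 d=42 new=(6,4) → add node 2 parent=1 cost=4
3. q=(29,8) nearest=2 d=23 new=(8,6) → add node 3 parent=2 cost=6
4. q=(39,14) nearest=3 d=31 new=(10,8) → add node 4 parent=3 cost=8
5. q=(28,1) nearest=4 d=18 new=(12,6) → add node 5 parent=4 cost=10
6. q=(28,3) nearest=5 d=16 new=(14,4) → add node 6 parent=5 cost=12
7. q=(40,1) nearest=6 d=26 new=(16,2) → add node 7 parent=6 cost=14
8. q=(2,33) nearest=4 d=25 new=(8,10) → blocked by [5,9]×[9,14], reject
9. q=(19,33) nearest=4 d=25 new=(12,10) → add node 8 parent=4 cost=10
10. q=(27,19) nearest=5 d=15 new=(14,8) → add node 9 parent=5 cost=12
11. q=(6,7) nearest=3 d=2 new=(6,7) → add node 10 parent=3 cost=8
12. q=(38,19) nearest=7 d=22 new=(18,4) → add node 11 parent=7 cost=16
13. q=(31,14) nearest=11 d=13 new=(20,6) → add node 12 parent=11 cost=18
14. q=(14,9) nearest=9 d=1 new=(14,9) → add node 13 parent=9 cost=13
15. q=(13,21) nearest=8 d=11 new=(13,12) → add node 14 parent=8 cost=12
16. q=(6,37) nearest=14 d=25 new=(11,14) → add node 15 parent=14 cost=14
17. q=(38,14) nearest=12 d=18 new=(22,8) → add node 16 parent=12 cost=20
18. q=(19,14) nearest=13 d=5 new=(16,11) → blocked by [16,23]×[9,12], reject
19. q=(29,28) nearest=14 d=16 new=(15,14) → add node 17 parent=14 cost=14
20. q=(44,32) nearest=16 d=24 new=(24,10) → blocked by [16,23]×[9,12], reject
21. q=(33,5) nearest=16 d=11 new=(24,6) → add node 18 parent=16 cost=22
22. q=(44,15) nearest=18 d=20 new=(26,8) → add node 19 parent=18 cost=24
23. q=(8,1) nearest=2 d=3 new=(8,2) → add node 20 parent=2 cost=6
24. q=(42,15) nearest=19 d=16 new=(28,10) → add node 21 parent=19 cost=26
25. q=(41,30) nearest=21 d=20 new=(30,12) → add node 22 parent=21 cost=28
26. q=(43,0) nearest=22 d=13 new=(32,10) → add node 23 parent=22 cost=30
27. q=(29,13) nearest=22 d=1 new=(29,13) → add node 24 parent=22 cost=29
28. q=(38,24) nearest=24 d=11 new=(31,15) → add node 25 parent=24 cost=31
29. q=(33,8) nearest=23 d=2 new=(33,8) → add node 26 parent=23 cost=32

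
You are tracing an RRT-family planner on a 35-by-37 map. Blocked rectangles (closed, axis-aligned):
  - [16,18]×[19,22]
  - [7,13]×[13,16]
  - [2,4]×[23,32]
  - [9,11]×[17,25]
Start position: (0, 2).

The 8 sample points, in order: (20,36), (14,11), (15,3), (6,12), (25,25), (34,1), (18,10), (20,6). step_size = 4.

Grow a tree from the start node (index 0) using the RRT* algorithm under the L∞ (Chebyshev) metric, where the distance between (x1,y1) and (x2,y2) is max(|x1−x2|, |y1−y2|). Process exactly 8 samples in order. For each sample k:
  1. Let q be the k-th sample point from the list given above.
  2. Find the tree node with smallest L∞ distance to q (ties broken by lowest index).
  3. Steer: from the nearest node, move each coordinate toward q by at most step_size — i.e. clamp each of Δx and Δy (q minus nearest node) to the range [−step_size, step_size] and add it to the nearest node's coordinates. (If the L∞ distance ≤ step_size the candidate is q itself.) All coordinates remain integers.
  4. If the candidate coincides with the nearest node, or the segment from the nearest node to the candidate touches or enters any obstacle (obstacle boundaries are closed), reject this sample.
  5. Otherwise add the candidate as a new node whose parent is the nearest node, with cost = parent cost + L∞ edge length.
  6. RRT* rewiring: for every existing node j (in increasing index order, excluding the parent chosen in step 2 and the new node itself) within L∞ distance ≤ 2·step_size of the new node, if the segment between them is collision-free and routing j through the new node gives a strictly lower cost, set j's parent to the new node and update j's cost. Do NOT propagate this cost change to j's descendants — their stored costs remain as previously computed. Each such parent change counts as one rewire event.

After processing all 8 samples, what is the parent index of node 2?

1. q=(20,36) nearest=0 d=34 new=(4,6) → add node 1 parent=0 cost=4
2. q=(14,11) nearest=1 d=10 new=(8,10) → add node 2 parent=1 cost=8
3. q=(15,3) nearest=2 d=7 new=(12,6) → add node 3 parent=2 cost=12
4. q=(6,12) nearest=2 d=2 new=(6,12) → add node 4 parent=2 cost=10
5. q=(25,25) nearest=2 d=17 new=(12,14) → blocked by [7,13]×[13,16], reject
6. q=(34,1) nearest=3 d=22 new=(16,2) → add node 5 parent=3 cost=16
7. q=(18,10) nearest=3 d=6 new=(16,10) → add node 6 parent=3 cost=16
8. q=(20,6) nearest=5 d=4 new=(20,6) → add node 7 parent=5 cost=20

Parent of node 2: 1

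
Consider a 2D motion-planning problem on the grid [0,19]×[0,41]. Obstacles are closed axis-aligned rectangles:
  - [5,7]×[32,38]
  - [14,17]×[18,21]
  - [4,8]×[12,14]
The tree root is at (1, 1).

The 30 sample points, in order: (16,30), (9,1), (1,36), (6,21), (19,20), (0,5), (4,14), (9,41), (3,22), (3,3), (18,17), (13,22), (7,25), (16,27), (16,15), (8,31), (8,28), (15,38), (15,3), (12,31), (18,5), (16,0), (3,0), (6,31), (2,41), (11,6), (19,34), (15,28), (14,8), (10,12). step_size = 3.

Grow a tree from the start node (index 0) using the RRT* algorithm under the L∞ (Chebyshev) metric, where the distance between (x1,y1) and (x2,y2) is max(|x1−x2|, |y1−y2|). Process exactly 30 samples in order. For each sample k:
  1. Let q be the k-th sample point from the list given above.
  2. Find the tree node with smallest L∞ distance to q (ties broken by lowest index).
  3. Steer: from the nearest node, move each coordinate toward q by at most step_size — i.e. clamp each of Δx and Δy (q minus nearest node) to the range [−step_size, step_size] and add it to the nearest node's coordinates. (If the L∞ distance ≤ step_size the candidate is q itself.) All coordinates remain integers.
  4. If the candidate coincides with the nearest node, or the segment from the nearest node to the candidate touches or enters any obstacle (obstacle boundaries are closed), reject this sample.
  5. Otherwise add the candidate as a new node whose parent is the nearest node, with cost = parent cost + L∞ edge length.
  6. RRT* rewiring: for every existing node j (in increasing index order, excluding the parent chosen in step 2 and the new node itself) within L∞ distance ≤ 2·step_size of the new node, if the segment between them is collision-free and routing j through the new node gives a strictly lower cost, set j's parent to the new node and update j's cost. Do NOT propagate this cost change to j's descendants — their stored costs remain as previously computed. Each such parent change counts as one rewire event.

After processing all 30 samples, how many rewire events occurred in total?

1. q=(16,30) nearest=0 d=29 new=(4,4) → add node 1 parent=0 cost=3
2. q=(9,1) nearest=1 d=5 new=(7,1) → add node 2 parent=1 cost=6
3. q=(1,36) nearest=1 d=32 new=(1,7) → add node 3 parent=1 cost=6
4. q=(6,21) nearest=3 d=14 new=(4,10) → add node 4 parent=3 cost=9
5. q=(19,20) nearest=4 d=15 new=(7,13) → blocked by [4,8]×[12,14], reject
6. q=(0,5) nearest=3 d=2 new=(0,5) → add node 5 parent=3 cost=8
7. q=(4,14) nearest=4 d=4 new=(4,13) → blocked by [4,8]×[12,14], reject
8. q=(9,41) nearest=4 d=31 new=(7,13) → blocked by [4,8]×[12,14], reject
9. q=(3,22) nearest=4 d=12 new=(3,13) → add node 6 parent=4 cost=12
10. q=(3,3) nearest=1 d=1 new=(3,3) → add node 7 parent=1 cost=4; rewire 5→7 (7<8)
11. q=(18,17) nearest=1 d=14 new=(7,7) → add node 8 parent=1 cost=6
12. q=(13,22) nearest=6 d=10 new=(6,16) → blocked by [4,8]×[12,14], reject
13. q=(7,25) nearest=6 d=12 new=(6,16) → blocked by [4,8]×[12,14], reject
14. q=(16,27) nearest=6 d=14 new=(6,16) → blocked by [4,8]×[12,14], reject
15. q=(16,15) nearest=8 d=9 new=(10,10) → add node 9 parent=8 cost=9
16. q=(8,31) nearest=6 d=18 new=(6,16) → blocked by [4,8]×[12,14], reject
17. q=(8,28) nearest=6 d=15 new=(6,16) → blocked by [4,8]×[12,14], reject
18. q=(15,38) nearest=6 d=25 new=(6,16) → blocked by [4,8]×[12,14], reject
19. q=(15,3) nearest=9 d=7 new=(13,7) → add node 10 parent=9 cost=12
20. q=(12,31) nearest=6 d=18 new=(6,16) → blocked by [4,8]×[12,14], reject
21. q=(18,5) nearest=10 d=5 new=(16,5) → add node 11 parent=10 cost=15
22. q=(16,0) nearest=11 d=5 new=(16,2) → add node 12 parent=11 cost=18
23. q=(3,0) nearest=0 d=2 new=(3,0) → add node 13 parent=0 cost=2
24. q=(6,31) nearest=6 d=18 new=(6,16) → blocked by [4,8]×[12,14], reject
25. q=(2,41) nearest=6 d=28 new=(2,16) → add node 14 parent=6 cost=15
26. q=(11,6) nearest=10 d=2 new=(11,6) → add node 15 parent=10 cost=14
27. q=(19,34) nearest=14 d=18 new=(5,19) → add node 16 parent=14 cost=18
28. q=(15,28) nearest=16 d=10 new=(8,22) → add node 17 parent=16 cost=21
29. q=(14,8) nearest=10 d=1 new=(14,8) → add node 18 parent=10 cost=13
30. q=(10,12) nearest=9 d=2 new=(10,12) → add node 19 parent=9 cost=11

Rewire events: 1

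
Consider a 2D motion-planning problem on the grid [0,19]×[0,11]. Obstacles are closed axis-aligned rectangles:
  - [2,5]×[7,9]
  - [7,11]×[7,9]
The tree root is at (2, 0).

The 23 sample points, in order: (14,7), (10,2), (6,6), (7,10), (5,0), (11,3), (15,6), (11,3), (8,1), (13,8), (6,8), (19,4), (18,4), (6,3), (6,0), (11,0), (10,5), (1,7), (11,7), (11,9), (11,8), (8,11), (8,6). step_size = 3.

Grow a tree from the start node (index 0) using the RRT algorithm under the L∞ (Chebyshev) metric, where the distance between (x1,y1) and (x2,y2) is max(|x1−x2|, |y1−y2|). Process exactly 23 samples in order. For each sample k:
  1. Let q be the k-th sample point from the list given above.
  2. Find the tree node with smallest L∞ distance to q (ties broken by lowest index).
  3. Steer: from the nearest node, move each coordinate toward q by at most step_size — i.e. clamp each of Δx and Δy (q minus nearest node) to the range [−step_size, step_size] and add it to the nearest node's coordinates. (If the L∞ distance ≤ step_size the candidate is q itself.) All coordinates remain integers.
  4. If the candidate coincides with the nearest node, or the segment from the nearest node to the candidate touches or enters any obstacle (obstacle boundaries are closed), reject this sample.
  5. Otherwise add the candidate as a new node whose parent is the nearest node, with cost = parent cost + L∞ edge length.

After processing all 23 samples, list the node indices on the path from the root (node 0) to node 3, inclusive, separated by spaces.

Path: 0 1 3

1. q=(14,7) nearest=0 d=12 new=(5,3) → add node 1 parent=0 cost=3
2. q=(10,2) nearest=1 d=5 new=(8,2) → add node 2 parent=1 cost=6
3. q=(6,6) nearest=1 d=3 new=(6,6) → add node 3 parent=1 cost=6
4. q=(7,10) nearest=3 d=4 new=(7,9) → blocked by [7,11]×[7,9], reject
5. q=(5,0) nearest=0 d=3 new=(5,0) → add node 4 parent=0 cost=3
6. q=(11,3) nearest=2 d=3 new=(11,3) → add node 5 parent=2 cost=9
7. q=(15,6) nearest=5 d=4 new=(14,6) → add node 6 parent=5 cost=12
8. q=(11,3) nearest=5 d=0 → coincident, reject
9. q=(8,1) nearest=2 d=1 new=(8,1) → add node 7 parent=2 cost=7
10. q=(13,8) nearest=6 d=2 new=(13,8) → add node 8 parent=6 cost=14
11. q=(6,8) nearest=3 d=2 new=(6,8) → add node 9 parent=3 cost=8
12. q=(19,4) nearest=6 d=5 new=(17,4) → add node 10 parent=6 cost=15
13. q=(18,4) nearest=10 d=1 new=(18,4) → add node 11 parent=10 cost=16
14. q=(6,3) nearest=1 d=1 new=(6,3) → add node 12 parent=1 cost=4
15. q=(6,0) nearest=4 d=1 new=(6,0) → add node 13 parent=4 cost=4
16. q=(11,0) nearest=2 d=3 new=(11,0) → add node 14 parent=2 cost=9
17. q=(10,5) nearest=5 d=2 new=(10,5) → add node 15 parent=5 cost=11
18. q=(1,7) nearest=1 d=4 new=(2,6) → add node 16 parent=1 cost=6
19. q=(11,7) nearest=8 d=2 new=(11,7) → blocked by [7,11]×[7,9], reject
20. q=(11,9) nearest=8 d=2 new=(11,9) → blocked by [7,11]×[7,9], reject
21. q=(11,8) nearest=8 d=2 new=(11,8) → blocked by [7,11]×[7,9], reject
22. q=(8,11) nearest=9 d=3 new=(8,11) → add node 17 parent=9 cost=11
23. q=(8,6) nearest=3 d=2 new=(8,6) → add node 18 parent=3 cost=8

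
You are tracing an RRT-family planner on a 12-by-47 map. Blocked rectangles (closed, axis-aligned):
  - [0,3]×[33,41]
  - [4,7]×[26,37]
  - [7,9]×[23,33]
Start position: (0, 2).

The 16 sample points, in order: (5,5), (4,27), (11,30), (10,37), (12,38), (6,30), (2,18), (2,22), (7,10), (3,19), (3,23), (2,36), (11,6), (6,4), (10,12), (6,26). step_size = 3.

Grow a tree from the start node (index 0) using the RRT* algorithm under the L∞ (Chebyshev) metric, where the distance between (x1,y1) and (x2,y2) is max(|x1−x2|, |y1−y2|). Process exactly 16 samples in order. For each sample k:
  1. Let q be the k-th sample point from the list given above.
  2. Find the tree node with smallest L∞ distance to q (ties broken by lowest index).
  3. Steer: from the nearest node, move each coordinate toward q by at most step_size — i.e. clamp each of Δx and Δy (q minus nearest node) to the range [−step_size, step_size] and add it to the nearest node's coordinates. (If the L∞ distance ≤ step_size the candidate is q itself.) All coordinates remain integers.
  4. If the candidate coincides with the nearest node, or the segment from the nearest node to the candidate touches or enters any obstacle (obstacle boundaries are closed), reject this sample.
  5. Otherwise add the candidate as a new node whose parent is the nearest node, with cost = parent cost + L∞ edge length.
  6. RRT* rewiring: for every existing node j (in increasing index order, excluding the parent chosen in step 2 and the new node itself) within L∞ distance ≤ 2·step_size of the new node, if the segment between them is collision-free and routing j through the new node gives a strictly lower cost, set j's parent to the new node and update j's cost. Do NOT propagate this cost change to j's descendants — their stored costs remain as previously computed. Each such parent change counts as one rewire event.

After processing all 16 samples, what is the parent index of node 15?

Parent of node 15: 4

1. q=(5,5) nearest=0 d=5 new=(3,5) → add node 1 parent=0 cost=3
2. q=(4,27) nearest=1 d=22 new=(4,8) → add node 2 parent=1 cost=6
3. q=(11,30) nearest=2 d=22 new=(7,11) → add node 3 parent=2 cost=9
4. q=(10,37) nearest=3 d=26 new=(10,14) → add node 4 parent=3 cost=12
5. q=(12,38) nearest=4 d=24 new=(12,17) → add node 5 parent=4 cost=15
6. q=(6,30) nearest=5 d=13 new=(9,20) → add node 6 parent=5 cost=18
7. q=(2,18) nearest=3 d=7 new=(4,14) → add node 7 parent=3 cost=12
8. q=(2,22) nearest=6 d=7 new=(6,22) → add node 8 parent=6 cost=21
9. q=(7,10) nearest=3 d=1 new=(7,10) → add node 9 parent=3 cost=10
10. q=(3,19) nearest=8 d=3 new=(3,19) → add node 10 parent=8 cost=24
11. q=(3,23) nearest=8 d=3 new=(3,23) → add node 11 parent=8 cost=24
12. q=(2,36) nearest=11 d=13 new=(2,26) → add node 12 parent=11 cost=27
13. q=(11,6) nearest=9 d=4 new=(10,7) → add node 13 parent=9 cost=13
14. q=(6,4) nearest=1 d=3 new=(6,4) → add node 14 parent=1 cost=6; rewire 13→14 (10<13)
15. q=(10,12) nearest=4 d=2 new=(10,12) → add node 15 parent=4 cost=14
16. q=(6,26) nearest=11 d=3 new=(6,26) → blocked by [4,7]×[26,37], reject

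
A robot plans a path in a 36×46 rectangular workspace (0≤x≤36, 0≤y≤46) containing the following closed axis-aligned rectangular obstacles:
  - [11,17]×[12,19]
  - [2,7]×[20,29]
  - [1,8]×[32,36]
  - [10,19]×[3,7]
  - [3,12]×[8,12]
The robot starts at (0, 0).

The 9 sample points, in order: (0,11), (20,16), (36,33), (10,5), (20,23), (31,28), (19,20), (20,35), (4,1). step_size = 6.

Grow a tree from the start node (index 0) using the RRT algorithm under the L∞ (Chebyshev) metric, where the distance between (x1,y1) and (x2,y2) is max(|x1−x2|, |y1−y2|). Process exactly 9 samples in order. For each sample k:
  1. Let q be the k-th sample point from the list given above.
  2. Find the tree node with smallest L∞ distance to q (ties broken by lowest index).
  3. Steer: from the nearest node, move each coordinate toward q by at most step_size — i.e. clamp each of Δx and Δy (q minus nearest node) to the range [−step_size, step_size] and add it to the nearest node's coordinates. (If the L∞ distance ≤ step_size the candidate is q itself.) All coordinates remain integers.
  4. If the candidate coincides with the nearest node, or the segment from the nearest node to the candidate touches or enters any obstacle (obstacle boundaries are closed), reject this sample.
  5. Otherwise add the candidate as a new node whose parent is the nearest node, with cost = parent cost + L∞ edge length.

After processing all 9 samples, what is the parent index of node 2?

Parent of node 2: 0

1. q=(0,11) nearest=0 d=11 new=(0,6) → add node 1 parent=0 cost=6
2. q=(20,16) nearest=0 d=20 new=(6,6) → add node 2 parent=0 cost=6
3. q=(36,33) nearest=2 d=30 new=(12,12) → blocked by [11,17]×[12,19], reject
4. q=(10,5) nearest=2 d=4 new=(10,5) → blocked by [10,19]×[3,7], reject
5. q=(20,23) nearest=2 d=17 new=(12,12) → blocked by [11,17]×[12,19], reject
6. q=(31,28) nearest=2 d=25 new=(12,12) → blocked by [11,17]×[12,19], reject
7. q=(19,20) nearest=2 d=14 new=(12,12) → blocked by [11,17]×[12,19], reject
8. q=(20,35) nearest=1 d=29 new=(6,12) → blocked by [3,12]×[8,12], reject
9. q=(4,1) nearest=0 d=4 new=(4,1) → add node 3 parent=0 cost=4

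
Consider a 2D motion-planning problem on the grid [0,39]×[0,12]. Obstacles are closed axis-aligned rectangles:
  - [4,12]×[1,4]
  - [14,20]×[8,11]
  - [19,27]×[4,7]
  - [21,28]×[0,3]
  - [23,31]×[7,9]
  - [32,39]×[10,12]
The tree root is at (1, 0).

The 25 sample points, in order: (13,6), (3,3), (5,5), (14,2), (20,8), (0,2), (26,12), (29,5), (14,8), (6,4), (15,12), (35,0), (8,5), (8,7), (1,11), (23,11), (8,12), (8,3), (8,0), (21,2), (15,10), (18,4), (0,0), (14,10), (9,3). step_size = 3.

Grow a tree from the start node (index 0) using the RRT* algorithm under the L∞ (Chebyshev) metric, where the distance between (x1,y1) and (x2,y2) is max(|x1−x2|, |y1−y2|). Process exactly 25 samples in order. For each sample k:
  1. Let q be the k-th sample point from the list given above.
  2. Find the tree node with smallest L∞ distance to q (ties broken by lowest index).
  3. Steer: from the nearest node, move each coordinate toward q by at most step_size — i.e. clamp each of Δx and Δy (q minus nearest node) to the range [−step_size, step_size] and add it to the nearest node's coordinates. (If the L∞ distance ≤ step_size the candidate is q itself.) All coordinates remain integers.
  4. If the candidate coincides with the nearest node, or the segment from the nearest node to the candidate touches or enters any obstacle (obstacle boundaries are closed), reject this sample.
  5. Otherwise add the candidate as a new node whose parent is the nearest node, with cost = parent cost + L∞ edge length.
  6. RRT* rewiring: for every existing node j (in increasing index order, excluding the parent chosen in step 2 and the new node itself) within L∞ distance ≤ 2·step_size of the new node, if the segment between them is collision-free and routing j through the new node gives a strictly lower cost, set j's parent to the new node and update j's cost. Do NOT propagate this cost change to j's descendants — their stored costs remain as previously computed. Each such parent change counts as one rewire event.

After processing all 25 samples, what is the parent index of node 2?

Parent of node 2: 0

1. q=(13,6) nearest=0 d=12 new=(4,3) → blocked by [4,12]×[1,4], reject
2. q=(3,3) nearest=0 d=3 new=(3,3) → add node 1 parent=0 cost=3
3. q=(5,5) nearest=1 d=2 new=(5,5) → blocked by [4,12]×[1,4], reject
4. q=(14,2) nearest=1 d=11 new=(6,2) → blocked by [4,12]×[1,4], reject
5. q=(20,8) nearest=1 d=17 new=(6,6) → blocked by [4,12]×[1,4], reject
6. q=(0,2) nearest=0 d=2 new=(0,2) → add node 2 parent=0 cost=2
7. q=(26,12) nearest=1 d=23 new=(6,6) → blocked by [4,12]×[1,4], reject
8. q=(29,5) nearest=1 d=26 new=(6,5) → blocked by [4,12]×[1,4], reject
9. q=(14,8) nearest=1 d=11 new=(6,6) → blocked by [4,12]×[1,4], reject
10. q=(6,4) nearest=1 d=3 new=(6,4) → blocked by [4,12]×[1,4], reject
11. q=(15,12) nearest=1 d=12 new=(6,6) → blocked by [4,12]×[1,4], reject
12. q=(35,0) nearest=1 d=32 new=(6,0) → blocked by [4,12]×[1,4], reject
13. q=(8,5) nearest=1 d=5 new=(6,5) → blocked by [4,12]×[1,4], reject
14. q=(8,7) nearest=1 d=5 new=(6,6) → blocked by [4,12]×[1,4], reject
15. q=(1,11) nearest=1 d=8 new=(1,6) → add node 3 parent=1 cost=6
16. q=(23,11) nearest=1 d=20 new=(6,6) → blocked by [4,12]×[1,4], reject
17. q=(8,12) nearest=3 d=7 new=(4,9) → add node 4 parent=3 cost=9
18. q=(8,3) nearest=1 d=5 new=(6,3) → blocked by [4,12]×[1,4], reject
19. q=(8,0) nearest=1 d=5 new=(6,0) → blocked by [4,12]×[1,4], reject
20. q=(21,2) nearest=4 d=17 new=(7,6) → add node 5 parent=4 cost=12
21. q=(15,10) nearest=5 d=8 new=(10,9) → add node 6 parent=5 cost=15
22. q=(18,4) nearest=6 d=8 new=(13,6) → add node 7 parent=6 cost=18
23. q=(0,0) nearest=0 d=1 new=(0,0) → add node 8 parent=0 cost=1
24. q=(14,10) nearest=6 d=4 new=(13,10) → add node 9 parent=6 cost=18
25. q=(9,3) nearest=5 d=3 new=(9,3) → blocked by [4,12]×[1,4], reject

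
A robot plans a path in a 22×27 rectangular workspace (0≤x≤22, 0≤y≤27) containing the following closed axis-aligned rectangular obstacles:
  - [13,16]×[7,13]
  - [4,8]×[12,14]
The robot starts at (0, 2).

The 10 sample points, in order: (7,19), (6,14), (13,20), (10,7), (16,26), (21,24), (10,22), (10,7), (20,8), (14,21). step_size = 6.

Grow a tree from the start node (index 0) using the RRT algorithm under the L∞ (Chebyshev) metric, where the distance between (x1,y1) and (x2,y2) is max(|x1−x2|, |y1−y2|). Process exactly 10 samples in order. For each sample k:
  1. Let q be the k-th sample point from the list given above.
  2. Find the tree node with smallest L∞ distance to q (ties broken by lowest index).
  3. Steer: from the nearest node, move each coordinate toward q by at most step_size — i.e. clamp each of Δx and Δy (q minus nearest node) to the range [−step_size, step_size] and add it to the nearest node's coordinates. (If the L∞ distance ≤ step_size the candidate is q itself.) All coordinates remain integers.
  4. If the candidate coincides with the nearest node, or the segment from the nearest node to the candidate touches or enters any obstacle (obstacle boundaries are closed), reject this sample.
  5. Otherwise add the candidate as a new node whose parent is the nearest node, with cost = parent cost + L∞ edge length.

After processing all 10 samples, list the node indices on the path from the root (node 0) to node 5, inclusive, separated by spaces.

1. q=(7,19) nearest=0 d=17 new=(6,8) → add node 1 parent=0 cost=6
2. q=(6,14) nearest=1 d=6 new=(6,14) → blocked by [4,8]×[12,14], reject
3. q=(13,20) nearest=1 d=12 new=(12,14) → add node 2 parent=1 cost=12
4. q=(10,7) nearest=1 d=4 new=(10,7) → add node 3 parent=1 cost=10
5. q=(16,26) nearest=2 d=12 new=(16,20) → add node 4 parent=2 cost=18
6. q=(21,24) nearest=4 d=5 new=(21,24) → add node 5 parent=4 cost=23
7. q=(10,22) nearest=4 d=6 new=(10,22) → add node 6 parent=4 cost=24
8. q=(10,7) nearest=3 d=0 → coincident, reject
9. q=(20,8) nearest=2 d=8 new=(18,8) → blocked by [13,16]×[7,13], reject
10. q=(14,21) nearest=4 d=2 new=(14,21) → add node 7 parent=4 cost=20

Path: 0 1 2 4 5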